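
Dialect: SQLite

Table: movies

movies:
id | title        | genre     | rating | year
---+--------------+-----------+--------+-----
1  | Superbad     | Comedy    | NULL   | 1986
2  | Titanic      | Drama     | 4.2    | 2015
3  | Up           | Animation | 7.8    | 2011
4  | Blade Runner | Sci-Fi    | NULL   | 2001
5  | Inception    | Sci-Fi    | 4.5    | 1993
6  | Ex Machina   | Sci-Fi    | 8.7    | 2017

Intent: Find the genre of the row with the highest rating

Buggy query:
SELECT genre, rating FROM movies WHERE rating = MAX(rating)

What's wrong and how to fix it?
Bug: WHERE is evaluated per row; an aggregate over the whole table isn't defined there

Fix: Wrap MAX in a scalar subquery so WHERE compares against a single value

Corrected query:
SELECT genre, rating FROM movies WHERE rating = (SELECT MAX(rating) FROM movies)

Result:
genre  | rating
-------+-------
Sci-Fi | 8.7   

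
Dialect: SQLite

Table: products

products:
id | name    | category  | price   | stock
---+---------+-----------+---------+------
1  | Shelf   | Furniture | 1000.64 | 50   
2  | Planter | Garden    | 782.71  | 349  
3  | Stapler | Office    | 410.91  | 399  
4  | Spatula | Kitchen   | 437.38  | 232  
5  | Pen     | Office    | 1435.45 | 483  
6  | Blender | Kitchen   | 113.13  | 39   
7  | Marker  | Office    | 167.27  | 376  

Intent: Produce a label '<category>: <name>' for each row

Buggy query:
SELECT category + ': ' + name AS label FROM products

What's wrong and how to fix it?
Bug: SQLite uses || for string concatenation; + coerces text to numbers (yielding 0)

Fix: Use the || operator for string concatenation

Corrected query:
SELECT category || ': ' || name AS label FROM products

Result:
label           
----------------
Furniture: Shelf
Garden: Planter 
Office: Stapler 
Kitchen: Spatula
Office: Pen     
Kitchen: Blender
Office: Marker  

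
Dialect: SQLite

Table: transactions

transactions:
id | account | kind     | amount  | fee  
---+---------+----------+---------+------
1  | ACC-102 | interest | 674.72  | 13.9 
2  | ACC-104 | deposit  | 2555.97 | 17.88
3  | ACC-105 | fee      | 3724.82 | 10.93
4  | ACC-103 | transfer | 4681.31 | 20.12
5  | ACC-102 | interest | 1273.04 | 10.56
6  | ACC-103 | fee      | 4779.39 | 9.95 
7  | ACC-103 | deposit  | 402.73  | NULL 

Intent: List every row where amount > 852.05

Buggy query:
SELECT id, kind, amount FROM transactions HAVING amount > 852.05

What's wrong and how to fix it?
Bug: This is a non-aggregate query (no GROUP BY, no aggregates), so in SQLite the HAVING clause is invalid here; a row-level condition belongs in WHERE

Fix: Use WHERE for row-level filtering

Corrected query:
SELECT id, kind, amount FROM transactions WHERE amount > 852.05

Result:
id | kind     | amount 
---+----------+--------
2  | deposit  | 2555.97
3  | fee      | 3724.82
4  | transfer | 4681.31
5  | interest | 1273.04
6  | fee      | 4779.39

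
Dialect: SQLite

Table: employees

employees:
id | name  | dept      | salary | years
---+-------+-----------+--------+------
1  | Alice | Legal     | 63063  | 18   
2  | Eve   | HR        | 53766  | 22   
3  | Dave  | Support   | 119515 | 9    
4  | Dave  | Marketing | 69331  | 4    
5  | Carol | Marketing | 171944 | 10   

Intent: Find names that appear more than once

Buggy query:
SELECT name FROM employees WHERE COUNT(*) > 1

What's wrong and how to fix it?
Bug: COUNT(*) is an aggregate and cannot be used in WHERE

Fix: GROUP BY name, then filter groups with HAVING COUNT(*) > 1

Corrected query:
SELECT name FROM employees GROUP BY name HAVING COUNT(*) > 1

Result:
name
----
Dave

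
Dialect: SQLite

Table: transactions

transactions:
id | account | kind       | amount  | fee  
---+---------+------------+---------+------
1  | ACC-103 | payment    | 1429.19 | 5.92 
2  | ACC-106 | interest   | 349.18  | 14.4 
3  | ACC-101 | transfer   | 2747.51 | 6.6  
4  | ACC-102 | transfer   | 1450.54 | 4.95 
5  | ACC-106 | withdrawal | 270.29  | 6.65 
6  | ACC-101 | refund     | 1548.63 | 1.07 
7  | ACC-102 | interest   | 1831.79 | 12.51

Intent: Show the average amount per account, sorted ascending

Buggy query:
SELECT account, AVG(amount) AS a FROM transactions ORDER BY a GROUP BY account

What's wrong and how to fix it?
Bug: ORDER BY appears before GROUP BY; SQL clause order requires GROUP BY first

Fix: Reorder: SELECT … FROM … GROUP BY … ORDER BY …

Corrected query:
SELECT account, AVG(amount) AS a FROM transactions GROUP BY account ORDER BY a

Result:
account | a       
--------+---------
ACC-106 | 309.735 
ACC-103 | 1429.19 
ACC-102 | 1641.165
ACC-101 | 2148.07 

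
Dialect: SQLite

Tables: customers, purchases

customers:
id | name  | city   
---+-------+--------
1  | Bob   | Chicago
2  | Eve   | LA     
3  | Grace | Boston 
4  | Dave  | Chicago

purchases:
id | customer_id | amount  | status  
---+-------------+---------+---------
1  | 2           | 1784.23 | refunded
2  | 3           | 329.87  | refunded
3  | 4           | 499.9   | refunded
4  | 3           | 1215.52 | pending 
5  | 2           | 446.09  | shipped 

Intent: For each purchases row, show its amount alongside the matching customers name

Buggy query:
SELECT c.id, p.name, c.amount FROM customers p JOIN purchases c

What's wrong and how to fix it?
Bug: JOIN with no ON clause produces a cartesian product; every purchases row pairs with every customers row

Fix: Add ON c.customer_id = p.id to the JOIN

Corrected query:
SELECT c.id, p.name, c.amount FROM customers p JOIN purchases c ON c.customer_id = p.id

Result:
id | name  | amount 
---+-------+--------
1  | Eve   | 1784.23
2  | Grace | 329.87 
3  | Dave  | 499.9  
4  | Grace | 1215.52
5  | Eve   | 446.09 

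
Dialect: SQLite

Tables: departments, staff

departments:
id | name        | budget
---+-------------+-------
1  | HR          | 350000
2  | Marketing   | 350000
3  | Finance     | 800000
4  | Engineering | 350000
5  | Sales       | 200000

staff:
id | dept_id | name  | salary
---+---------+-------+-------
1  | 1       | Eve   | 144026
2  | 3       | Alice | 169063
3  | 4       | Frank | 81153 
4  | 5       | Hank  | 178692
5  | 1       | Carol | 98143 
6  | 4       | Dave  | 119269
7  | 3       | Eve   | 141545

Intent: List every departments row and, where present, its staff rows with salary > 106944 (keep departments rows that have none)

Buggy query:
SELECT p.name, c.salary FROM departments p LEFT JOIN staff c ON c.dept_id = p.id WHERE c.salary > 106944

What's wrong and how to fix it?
Bug: Filtering c.salary in WHERE discards the NULL rows produced by LEFT JOIN, turning it into an inner join

Fix: Move the right-table condition into the ON clause so unmatched parents are kept

Corrected query:
SELECT p.name, c.salary FROM departments p LEFT JOIN staff c ON c.dept_id = p.id AND c.salary > 106944

Result:
name        | salary
------------+-------
HR          | 144026
Marketing   | NULL  
Finance     | 141545
Finance     | 169063
Engineering | 119269
Sales       | 178692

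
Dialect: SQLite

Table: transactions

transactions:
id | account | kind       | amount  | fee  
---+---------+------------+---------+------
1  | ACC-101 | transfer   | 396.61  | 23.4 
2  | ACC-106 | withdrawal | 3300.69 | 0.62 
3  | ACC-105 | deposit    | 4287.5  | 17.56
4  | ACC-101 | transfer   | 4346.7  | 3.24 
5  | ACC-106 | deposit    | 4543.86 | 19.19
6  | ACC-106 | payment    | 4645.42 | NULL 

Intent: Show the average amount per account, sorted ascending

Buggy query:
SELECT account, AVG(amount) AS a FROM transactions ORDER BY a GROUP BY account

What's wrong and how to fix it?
Bug: ORDER BY appears before GROUP BY; SQL clause order requires GROUP BY first

Fix: Move ORDER BY to the end, after GROUP BY

Corrected query:
SELECT account, AVG(amount) AS a FROM transactions GROUP BY account ORDER BY a

Result:
account | a          
--------+------------
ACC-101 | 2371.655   
ACC-106 | 4163.323333
ACC-105 | 4287.5     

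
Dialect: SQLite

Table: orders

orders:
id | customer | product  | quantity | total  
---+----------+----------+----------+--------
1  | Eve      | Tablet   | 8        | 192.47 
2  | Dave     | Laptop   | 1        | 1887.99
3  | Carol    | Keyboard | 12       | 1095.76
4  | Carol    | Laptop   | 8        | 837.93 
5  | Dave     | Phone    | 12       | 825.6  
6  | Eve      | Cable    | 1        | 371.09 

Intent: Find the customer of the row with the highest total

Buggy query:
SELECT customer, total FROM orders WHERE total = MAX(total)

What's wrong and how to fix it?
Bug: WHERE is evaluated per row; an aggregate over the whole table isn't defined there

Fix: Use a subquery: WHERE total = (SELECT MAX(total) FROM orders)

Corrected query:
SELECT customer, total FROM orders WHERE total = (SELECT MAX(total) FROM orders)

Result:
customer | total  
---------+--------
Dave     | 1887.99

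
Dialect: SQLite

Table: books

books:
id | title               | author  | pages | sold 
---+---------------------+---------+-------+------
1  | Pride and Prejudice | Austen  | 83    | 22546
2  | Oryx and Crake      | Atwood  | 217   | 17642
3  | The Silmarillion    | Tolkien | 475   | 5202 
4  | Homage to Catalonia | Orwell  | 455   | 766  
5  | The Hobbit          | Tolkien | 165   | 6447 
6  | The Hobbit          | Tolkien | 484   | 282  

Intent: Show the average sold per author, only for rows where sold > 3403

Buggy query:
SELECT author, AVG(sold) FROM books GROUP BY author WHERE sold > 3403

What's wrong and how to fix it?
Bug: WHERE cannot follow GROUP BY

Fix: Place WHERE between FROM and GROUP BY

Corrected query:
SELECT author, AVG(sold) FROM books WHERE sold > 3403 GROUP BY author

Result:
author  | AVG(sold)
--------+----------
Atwood  | 17642    
Austen  | 22546    
Tolkien | 5824.5   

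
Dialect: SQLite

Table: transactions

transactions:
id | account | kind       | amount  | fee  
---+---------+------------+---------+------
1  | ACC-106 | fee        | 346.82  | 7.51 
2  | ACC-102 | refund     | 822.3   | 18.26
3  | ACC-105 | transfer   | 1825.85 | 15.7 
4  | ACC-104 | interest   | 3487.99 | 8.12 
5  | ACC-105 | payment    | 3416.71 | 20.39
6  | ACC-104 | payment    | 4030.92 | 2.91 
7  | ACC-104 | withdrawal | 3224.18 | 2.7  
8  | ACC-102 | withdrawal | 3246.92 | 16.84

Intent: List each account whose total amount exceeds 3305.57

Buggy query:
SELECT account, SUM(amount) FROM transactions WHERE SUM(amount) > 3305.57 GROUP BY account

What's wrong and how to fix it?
Bug: Aggregate functions cannot appear in a WHERE clause

Fix: Move the aggregate condition to a HAVING clause

Corrected query:
SELECT account, SUM(amount) FROM transactions GROUP BY account HAVING SUM(amount) > 3305.57

Result:
account | SUM(amount)
--------+------------
ACC-102 | 4069.22    
ACC-104 | 10743.09   
ACC-105 | 5242.56    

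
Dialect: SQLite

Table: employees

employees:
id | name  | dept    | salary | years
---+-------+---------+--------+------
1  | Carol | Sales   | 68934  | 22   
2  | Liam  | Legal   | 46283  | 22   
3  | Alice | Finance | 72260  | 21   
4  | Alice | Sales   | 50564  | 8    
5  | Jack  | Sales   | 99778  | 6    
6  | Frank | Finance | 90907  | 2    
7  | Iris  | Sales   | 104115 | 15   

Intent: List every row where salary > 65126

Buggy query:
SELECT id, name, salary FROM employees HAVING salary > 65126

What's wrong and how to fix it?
Bug: This is a non-aggregate query (no GROUP BY, no aggregates), so in SQLite the HAVING clause is invalid here; a row-level condition belongs in WHERE

Fix: Use WHERE for row-level filtering

Corrected query:
SELECT id, name, salary FROM employees WHERE salary > 65126

Result:
id | name  | salary
---+-------+-------
1  | Carol | 68934 
3  | Alice | 72260 
5  | Jack  | 99778 
6  | Frank | 90907 
7  | Iris  | 104115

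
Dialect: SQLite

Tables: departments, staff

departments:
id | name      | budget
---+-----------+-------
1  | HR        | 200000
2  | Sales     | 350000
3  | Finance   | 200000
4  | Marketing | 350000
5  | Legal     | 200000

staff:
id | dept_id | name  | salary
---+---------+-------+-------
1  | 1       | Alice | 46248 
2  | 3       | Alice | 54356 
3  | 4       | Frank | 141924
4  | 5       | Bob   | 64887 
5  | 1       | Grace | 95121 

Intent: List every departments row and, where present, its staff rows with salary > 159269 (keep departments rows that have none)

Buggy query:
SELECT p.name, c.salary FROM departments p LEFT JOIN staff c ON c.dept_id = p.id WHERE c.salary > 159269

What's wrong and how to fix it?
Bug: A WHERE condition on the right-hand table after LEFT JOIN drops unmatched parents

Fix: Move the right-table condition into the ON clause so unmatched parents are kept

Corrected query:
SELECT p.name, c.salary FROM departments p LEFT JOIN staff c ON c.dept_id = p.id AND c.salary > 159269

Result:
name      | salary
----------+-------
HR        | NULL  
Sales     | NULL  
Finance   | NULL  
Marketing | NULL  
Legal     | NULL  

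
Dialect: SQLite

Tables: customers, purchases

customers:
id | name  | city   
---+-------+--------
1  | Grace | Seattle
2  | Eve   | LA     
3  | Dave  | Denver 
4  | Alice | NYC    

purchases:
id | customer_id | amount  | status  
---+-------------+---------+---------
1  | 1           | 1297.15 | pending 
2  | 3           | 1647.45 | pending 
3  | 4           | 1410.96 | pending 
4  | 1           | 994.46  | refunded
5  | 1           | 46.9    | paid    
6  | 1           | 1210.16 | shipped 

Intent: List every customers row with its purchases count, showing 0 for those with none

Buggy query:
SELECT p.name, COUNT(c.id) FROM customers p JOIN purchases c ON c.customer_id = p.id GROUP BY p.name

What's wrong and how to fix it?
Bug: INNER JOIN drops customers rows that have no matching purchases rows

Fix: Switch to LEFT JOIN to retain unmatched parent rows

Corrected query:
SELECT p.name, COUNT(c.id) FROM customers p LEFT JOIN purchases c ON c.customer_id = p.id GROUP BY p.name

Result:
name  | COUNT(c.id)
------+------------
Alice | 1          
Dave  | 1          
Eve   | 0          
Grace | 4          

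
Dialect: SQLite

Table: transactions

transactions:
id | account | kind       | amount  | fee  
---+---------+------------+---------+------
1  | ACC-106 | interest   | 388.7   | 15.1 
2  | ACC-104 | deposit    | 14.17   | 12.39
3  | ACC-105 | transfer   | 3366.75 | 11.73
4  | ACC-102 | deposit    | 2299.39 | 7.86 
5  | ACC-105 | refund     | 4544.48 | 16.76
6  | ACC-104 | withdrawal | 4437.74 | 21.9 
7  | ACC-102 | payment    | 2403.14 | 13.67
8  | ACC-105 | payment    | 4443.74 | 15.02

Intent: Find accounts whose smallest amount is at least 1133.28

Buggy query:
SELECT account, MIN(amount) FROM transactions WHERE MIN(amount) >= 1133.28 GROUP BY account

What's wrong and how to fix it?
Bug: MIN() in WHERE is a misuse of aggregate

Fix: Use HAVING for the per-group MIN condition

Corrected query:
SELECT account, MIN(amount) FROM transactions GROUP BY account HAVING MIN(amount) >= 1133.28

Result:
account | MIN(amount)
--------+------------
ACC-102 | 2299.39    
ACC-105 | 3366.75    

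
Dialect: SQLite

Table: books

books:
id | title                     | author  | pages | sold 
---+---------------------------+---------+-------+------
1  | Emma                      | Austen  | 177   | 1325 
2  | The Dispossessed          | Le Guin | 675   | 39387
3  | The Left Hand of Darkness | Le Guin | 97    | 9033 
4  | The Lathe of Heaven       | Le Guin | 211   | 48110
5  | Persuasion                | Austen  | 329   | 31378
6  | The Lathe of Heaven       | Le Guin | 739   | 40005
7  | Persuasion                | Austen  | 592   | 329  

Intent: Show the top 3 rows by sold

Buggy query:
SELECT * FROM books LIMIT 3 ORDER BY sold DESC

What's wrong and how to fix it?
Bug: LIMIT must come after ORDER BY

Fix: Sort with ORDER BY, then apply LIMIT

Corrected query:
SELECT * FROM books ORDER BY sold DESC LIMIT 3

Result:
id | title               | author  | pages | sold 
---+---------------------+---------+-------+------
4  | The Lathe of Heaven | Le Guin | 211   | 48110
6  | The Lathe of Heaven | Le Guin | 739   | 40005
2  | The Dispossessed    | Le Guin | 675   | 39387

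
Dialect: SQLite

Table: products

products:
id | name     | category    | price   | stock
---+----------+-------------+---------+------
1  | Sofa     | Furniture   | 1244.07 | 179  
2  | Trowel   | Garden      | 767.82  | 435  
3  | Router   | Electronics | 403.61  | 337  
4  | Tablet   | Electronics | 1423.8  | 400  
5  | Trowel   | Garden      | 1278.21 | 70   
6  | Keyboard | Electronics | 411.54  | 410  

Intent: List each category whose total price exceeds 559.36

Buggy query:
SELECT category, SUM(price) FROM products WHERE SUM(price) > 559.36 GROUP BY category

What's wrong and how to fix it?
Bug: SUM(price) is an aggregate, but WHERE filters rows before aggregation

Fix: Use HAVING (which filters groups after aggregation) instead of WHERE

Corrected query:
SELECT category, SUM(price) FROM products GROUP BY category HAVING SUM(price) > 559.36

Result:
category    | SUM(price)
------------+-----------
Electronics | 2238.95   
Furniture   | 1244.07   
Garden      | 2046.03   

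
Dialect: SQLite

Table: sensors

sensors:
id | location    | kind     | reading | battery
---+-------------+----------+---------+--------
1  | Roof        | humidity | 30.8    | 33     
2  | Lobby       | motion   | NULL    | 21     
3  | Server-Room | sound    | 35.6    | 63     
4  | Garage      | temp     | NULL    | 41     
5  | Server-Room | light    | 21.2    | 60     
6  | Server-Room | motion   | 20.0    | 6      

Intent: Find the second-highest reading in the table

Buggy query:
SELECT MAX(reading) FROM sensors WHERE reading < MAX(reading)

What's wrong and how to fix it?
Bug: MAX(reading) on the right of the comparison is an aggregate-in-WHERE error

Fix: Put the inner MAX in a scalar subquery

Corrected query:
SELECT MAX(reading) FROM sensors WHERE reading < (SELECT MAX(reading) FROM sensors)

Result:
MAX(reading)
------------
30.8        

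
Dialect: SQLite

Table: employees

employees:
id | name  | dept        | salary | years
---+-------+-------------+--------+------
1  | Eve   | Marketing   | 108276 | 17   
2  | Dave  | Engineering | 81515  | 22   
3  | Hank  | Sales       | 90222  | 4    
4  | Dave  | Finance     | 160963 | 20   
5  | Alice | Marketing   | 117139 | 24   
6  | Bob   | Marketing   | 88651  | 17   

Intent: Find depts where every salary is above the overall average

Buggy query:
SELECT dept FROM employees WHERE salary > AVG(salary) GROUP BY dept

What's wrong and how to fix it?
Bug: AVG() is an aggregate; it can't sit directly in WHERE

Fix: Compute the overall average in a scalar subquery and compare each group's MIN against it in HAVING

Corrected query:
SELECT dept FROM employees GROUP BY dept HAVING MIN(salary) > (SELECT AVG(salary) FROM employees)

Result:
dept   
-------
Finance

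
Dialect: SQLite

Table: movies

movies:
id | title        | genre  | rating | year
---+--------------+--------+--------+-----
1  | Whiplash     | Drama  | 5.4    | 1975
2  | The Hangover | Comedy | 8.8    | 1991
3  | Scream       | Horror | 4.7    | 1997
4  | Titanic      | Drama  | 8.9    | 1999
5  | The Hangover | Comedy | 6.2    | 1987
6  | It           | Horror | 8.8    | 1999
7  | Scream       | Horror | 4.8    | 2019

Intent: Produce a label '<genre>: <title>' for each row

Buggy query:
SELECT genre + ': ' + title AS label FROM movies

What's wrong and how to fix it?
Bug: '+' is numeric addition; on text columns SQLite converts them to 0 instead of concatenating

Fix: Replace + with || to concatenate text

Corrected query:
SELECT genre || ': ' || title AS label FROM movies

Result:
label               
--------------------
Drama: Whiplash     
Comedy: The Hangover
Horror: Scream      
Drama: Titanic      
Comedy: The Hangover
Horror: It          
Horror: Scream      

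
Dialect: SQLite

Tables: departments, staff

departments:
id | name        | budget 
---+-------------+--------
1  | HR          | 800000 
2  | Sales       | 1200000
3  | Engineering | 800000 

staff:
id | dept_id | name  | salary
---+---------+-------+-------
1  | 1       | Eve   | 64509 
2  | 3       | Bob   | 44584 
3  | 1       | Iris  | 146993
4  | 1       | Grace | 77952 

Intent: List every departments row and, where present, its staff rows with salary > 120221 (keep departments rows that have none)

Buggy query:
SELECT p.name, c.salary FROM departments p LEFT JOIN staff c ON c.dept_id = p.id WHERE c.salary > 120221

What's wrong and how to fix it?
Bug: Filtering c.salary in WHERE discards the NULL rows produced by LEFT JOIN, turning it into an inner join

Fix: Put 'c.salary > 120221' in the JOIN's ON clause instead of WHERE

Corrected query:
SELECT p.name, c.salary FROM departments p LEFT JOIN staff c ON c.dept_id = p.id AND c.salary > 120221

Result:
name        | salary
------------+-------
HR          | 146993
Sales       | NULL  
Engineering | NULL  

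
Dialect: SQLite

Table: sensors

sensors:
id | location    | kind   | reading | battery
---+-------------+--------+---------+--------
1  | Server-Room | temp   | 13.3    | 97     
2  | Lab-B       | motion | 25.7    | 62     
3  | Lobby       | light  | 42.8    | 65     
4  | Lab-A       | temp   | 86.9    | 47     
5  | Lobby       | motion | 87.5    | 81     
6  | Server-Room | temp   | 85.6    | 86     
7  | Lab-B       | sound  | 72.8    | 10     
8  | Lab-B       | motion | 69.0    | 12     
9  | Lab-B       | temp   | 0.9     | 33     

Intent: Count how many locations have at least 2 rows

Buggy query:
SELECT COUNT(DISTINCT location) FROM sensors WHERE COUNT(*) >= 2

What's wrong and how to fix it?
Bug: COUNT(*) cannot appear in WHERE; the per-group count doesn't exist yet

Fix: Group first with HAVING COUNT(*) >= 2, then COUNT the resulting groups

Corrected query:
SELECT COUNT(*) FROM (SELECT location FROM sensors GROUP BY location HAVING COUNT(*) >= 2)

Result:
COUNT(*)
--------
3       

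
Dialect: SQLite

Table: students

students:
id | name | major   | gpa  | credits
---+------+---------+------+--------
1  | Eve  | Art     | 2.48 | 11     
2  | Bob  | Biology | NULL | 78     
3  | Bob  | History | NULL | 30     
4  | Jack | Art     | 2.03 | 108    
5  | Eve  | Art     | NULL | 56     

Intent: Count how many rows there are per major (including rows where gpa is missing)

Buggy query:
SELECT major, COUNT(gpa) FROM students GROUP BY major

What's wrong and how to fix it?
Bug: COUNT(gpa) skips NULLs, so groups with missing gpa are undercounted

Fix: Use COUNT(*) to count all rows regardless of NULL

Corrected query:
SELECT major, COUNT(*) FROM students GROUP BY major

Result:
major   | COUNT(*)
--------+---------
Art     | 3       
Biology | 1       
History | 1       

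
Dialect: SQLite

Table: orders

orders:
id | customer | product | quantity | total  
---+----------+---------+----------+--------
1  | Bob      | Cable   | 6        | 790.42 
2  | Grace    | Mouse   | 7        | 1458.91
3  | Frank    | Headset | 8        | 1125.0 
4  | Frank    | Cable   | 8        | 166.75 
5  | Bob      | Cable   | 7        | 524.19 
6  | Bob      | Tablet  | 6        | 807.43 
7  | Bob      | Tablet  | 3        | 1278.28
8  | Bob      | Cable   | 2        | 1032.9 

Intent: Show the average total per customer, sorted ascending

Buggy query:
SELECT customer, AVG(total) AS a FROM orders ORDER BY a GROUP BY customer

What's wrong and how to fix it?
Bug: GROUP BY must precede ORDER BY

Fix: Reorder: SELECT … FROM … GROUP BY … ORDER BY …

Corrected query:
SELECT customer, AVG(total) AS a FROM orders GROUP BY customer ORDER BY a

Result:
customer | a      
---------+--------
Frank    | 645.875
Bob      | 886.644
Grace    | 1458.91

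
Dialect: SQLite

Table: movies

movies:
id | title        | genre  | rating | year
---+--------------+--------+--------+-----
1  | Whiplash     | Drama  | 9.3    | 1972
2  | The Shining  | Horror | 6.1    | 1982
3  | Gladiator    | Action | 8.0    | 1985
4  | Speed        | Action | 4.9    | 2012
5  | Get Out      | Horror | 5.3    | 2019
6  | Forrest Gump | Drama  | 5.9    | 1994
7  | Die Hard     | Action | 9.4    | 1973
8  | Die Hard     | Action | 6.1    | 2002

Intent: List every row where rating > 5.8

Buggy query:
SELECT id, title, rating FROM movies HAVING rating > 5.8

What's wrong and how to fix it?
Bug: HAVING filters the output of aggregation, but this query has no GROUP BY and no aggregate functions, so SQLite rejects it (HAVING clause on a non-aggregate query); the condition here is per row

Fix: Replace HAVING with WHERE since the condition applies to individual rows

Corrected query:
SELECT id, title, rating FROM movies WHERE rating > 5.8

Result:
id | title        | rating
---+--------------+-------
1  | Whiplash     | 9.3   
2  | The Shining  | 6.1   
3  | Gladiator    | 8     
6  | Forrest Gump | 5.9   
7  | Die Hard     | 9.4   
8  | Die Hard     | 6.1   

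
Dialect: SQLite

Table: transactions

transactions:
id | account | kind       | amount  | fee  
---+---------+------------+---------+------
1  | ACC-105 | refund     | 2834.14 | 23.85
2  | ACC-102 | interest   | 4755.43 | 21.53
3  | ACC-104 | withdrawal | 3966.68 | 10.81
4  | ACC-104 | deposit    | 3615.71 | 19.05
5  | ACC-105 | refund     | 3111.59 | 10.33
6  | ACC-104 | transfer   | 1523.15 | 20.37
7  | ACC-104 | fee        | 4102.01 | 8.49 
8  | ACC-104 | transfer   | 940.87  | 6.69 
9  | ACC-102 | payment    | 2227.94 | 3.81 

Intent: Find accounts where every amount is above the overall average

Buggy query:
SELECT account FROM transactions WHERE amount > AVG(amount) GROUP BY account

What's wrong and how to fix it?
Bug: WHERE evaluates per row before aggregation, so AVG() is unavailable

Fix: Use a subquery for AVG and a HAVING MIN(...) filter so the condition holds for every row in the group

Corrected query:
SELECT account FROM transactions GROUP BY account HAVING MIN(amount) > (SELECT AVG(amount) FROM transactions)

Result:
(no rows)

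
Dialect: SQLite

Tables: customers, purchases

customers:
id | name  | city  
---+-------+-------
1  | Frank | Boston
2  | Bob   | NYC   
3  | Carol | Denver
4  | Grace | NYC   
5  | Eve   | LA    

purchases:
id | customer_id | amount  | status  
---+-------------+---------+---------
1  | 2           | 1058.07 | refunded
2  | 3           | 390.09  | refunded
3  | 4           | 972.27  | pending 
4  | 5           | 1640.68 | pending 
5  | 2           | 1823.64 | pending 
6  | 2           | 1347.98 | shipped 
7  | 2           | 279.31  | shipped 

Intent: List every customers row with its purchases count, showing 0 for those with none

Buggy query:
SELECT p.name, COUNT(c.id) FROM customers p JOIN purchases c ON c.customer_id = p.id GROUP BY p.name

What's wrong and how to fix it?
Bug: An inner join excludes parents with zero children

Fix: Switch to LEFT JOIN to retain unmatched parent rows

Corrected query:
SELECT p.name, COUNT(c.id) FROM customers p LEFT JOIN purchases c ON c.customer_id = p.id GROUP BY p.name

Result:
name  | COUNT(c.id)
------+------------
Bob   | 4          
Carol | 1          
Eve   | 1          
Frank | 0          
Grace | 1          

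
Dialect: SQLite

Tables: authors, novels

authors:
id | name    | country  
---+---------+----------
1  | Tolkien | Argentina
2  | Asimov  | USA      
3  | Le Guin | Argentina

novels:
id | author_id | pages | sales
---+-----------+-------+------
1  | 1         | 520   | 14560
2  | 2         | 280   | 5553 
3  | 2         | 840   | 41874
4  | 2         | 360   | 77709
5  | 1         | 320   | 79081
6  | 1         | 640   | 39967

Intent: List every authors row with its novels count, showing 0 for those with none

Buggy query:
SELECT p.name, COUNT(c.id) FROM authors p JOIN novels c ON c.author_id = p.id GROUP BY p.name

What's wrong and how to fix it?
Bug: INNER JOIN drops authors rows that have no matching novels rows

Fix: Switch to LEFT JOIN to retain unmatched parent rows

Corrected query:
SELECT p.name, COUNT(c.id) FROM authors p LEFT JOIN novels c ON c.author_id = p.id GROUP BY p.name

Result:
name    | COUNT(c.id)
--------+------------
Asimov  | 3          
Le Guin | 0          
Tolkien | 3          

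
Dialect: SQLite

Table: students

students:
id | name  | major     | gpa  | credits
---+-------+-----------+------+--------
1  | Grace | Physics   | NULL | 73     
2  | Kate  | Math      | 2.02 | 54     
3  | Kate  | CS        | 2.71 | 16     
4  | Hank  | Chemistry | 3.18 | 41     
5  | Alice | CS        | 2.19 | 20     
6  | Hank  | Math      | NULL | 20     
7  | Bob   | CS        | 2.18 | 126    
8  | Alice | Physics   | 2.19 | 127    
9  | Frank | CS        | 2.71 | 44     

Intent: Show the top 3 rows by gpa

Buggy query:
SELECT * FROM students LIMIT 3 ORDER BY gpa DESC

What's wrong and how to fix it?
Bug: ORDER BY cannot follow LIMIT; LIMIT is the final clause

Fix: Sort with ORDER BY, then apply LIMIT

Corrected query:
SELECT * FROM students ORDER BY gpa DESC LIMIT 3

Result:
id | name  | major     | gpa  | credits
---+-------+-----------+------+--------
4  | Hank  | Chemistry | 3.18 | 41     
3  | Kate  | CS        | 2.71 | 16     
9  | Frank | CS        | 2.71 | 44     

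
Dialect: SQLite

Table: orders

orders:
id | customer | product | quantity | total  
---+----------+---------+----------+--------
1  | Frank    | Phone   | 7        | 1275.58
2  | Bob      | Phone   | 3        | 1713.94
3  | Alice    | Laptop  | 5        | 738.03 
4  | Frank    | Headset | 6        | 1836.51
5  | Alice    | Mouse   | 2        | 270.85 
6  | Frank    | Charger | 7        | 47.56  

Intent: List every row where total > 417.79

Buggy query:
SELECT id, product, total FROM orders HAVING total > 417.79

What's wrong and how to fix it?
Bug: This is a non-aggregate query (no GROUP BY, no aggregates), so in SQLite the HAVING clause is invalid here; a row-level condition belongs in WHERE

Fix: Replace HAVING with WHERE since the condition applies to individual rows

Corrected query:
SELECT id, product, total FROM orders WHERE total > 417.79

Result:
id | product | total  
---+---------+--------
1  | Phone   | 1275.58
2  | Phone   | 1713.94
3  | Laptop  | 738.03 
4  | Headset | 1836.51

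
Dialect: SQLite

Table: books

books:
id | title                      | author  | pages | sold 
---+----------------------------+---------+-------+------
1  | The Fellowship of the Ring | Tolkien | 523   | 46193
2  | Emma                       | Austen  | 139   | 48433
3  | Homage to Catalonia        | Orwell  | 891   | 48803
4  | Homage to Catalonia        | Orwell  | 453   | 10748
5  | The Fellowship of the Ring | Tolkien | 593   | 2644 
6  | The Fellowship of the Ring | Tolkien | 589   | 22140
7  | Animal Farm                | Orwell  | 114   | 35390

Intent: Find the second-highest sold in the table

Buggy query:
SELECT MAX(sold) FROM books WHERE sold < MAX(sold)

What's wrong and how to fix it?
Bug: The inner MAX is an aggregate inside WHERE, which is not allowed

Fix: Compute the overall MAX in a subquery, then take MAX of rows below it

Corrected query:
SELECT MAX(sold) FROM books WHERE sold < (SELECT MAX(sold) FROM books)

Result:
MAX(sold)
---------
48433    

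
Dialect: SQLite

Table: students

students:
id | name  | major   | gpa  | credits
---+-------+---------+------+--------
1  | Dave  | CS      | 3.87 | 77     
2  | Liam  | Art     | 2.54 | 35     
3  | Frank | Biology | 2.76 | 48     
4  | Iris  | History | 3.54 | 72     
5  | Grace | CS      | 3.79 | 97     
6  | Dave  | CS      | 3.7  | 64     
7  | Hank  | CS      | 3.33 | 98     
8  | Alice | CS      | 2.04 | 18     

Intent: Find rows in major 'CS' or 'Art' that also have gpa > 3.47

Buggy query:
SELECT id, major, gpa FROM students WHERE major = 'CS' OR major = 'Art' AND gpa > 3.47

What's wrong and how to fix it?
Bug: AND binds tighter than OR, so this parses as major = 'CS' OR (major = 'Art' AND gpa > 3.47)

Fix: Group the OR with parentheses (or use IN), then AND the threshold

Corrected query:
SELECT id, major, gpa FROM students WHERE (major = 'CS' OR major = 'Art') AND gpa > 3.47

Result:
id | major | gpa 
---+-------+-----
1  | CS    | 3.87
5  | CS    | 3.79
6  | CS    | 3.7 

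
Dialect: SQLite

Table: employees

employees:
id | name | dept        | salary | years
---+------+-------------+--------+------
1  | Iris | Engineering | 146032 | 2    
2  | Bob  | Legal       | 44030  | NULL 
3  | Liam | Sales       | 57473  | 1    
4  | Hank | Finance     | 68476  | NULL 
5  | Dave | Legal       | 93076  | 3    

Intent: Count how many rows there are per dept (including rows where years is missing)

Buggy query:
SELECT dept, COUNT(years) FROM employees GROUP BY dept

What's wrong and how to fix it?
Bug: COUNT(years) skips NULLs, so groups with missing years are undercounted

Fix: Replace COUNT(years) with COUNT(*)

Corrected query:
SELECT dept, COUNT(*) FROM employees GROUP BY dept

Result:
dept        | COUNT(*)
------------+---------
Engineering | 1       
Finance     | 1       
Legal       | 2       
Sales       | 1       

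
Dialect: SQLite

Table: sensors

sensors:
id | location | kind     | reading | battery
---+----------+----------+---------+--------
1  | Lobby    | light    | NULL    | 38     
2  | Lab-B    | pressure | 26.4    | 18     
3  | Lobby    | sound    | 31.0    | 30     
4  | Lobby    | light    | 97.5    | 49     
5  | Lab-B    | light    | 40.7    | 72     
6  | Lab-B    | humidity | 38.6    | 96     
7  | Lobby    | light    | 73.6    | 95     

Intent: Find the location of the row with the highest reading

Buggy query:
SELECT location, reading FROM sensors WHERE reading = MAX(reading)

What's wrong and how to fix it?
Bug: MAX(reading) is an aggregate and cannot be used directly in WHERE

Fix: Use a subquery: WHERE reading = (SELECT MAX(reading) FROM sensors)

Corrected query:
SELECT location, reading FROM sensors WHERE reading = (SELECT MAX(reading) FROM sensors)

Result:
location | reading
---------+--------
Lobby    | 97.5   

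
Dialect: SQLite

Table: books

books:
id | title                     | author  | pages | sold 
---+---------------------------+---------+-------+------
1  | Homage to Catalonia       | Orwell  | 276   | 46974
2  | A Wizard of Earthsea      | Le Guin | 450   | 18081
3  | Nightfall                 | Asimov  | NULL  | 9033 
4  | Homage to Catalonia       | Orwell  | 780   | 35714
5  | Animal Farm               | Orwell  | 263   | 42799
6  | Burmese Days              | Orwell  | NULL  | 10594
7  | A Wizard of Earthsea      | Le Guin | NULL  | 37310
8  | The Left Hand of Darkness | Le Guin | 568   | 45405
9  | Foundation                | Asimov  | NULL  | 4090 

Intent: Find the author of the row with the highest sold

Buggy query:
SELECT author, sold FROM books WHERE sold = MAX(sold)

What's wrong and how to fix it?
Bug: WHERE is evaluated per row; an aggregate over the whole table isn't defined there

Fix: Wrap MAX in a scalar subquery so WHERE compares against a single value

Corrected query:
SELECT author, sold FROM books WHERE sold = (SELECT MAX(sold) FROM books)

Result:
author | sold 
-------+------
Orwell | 46974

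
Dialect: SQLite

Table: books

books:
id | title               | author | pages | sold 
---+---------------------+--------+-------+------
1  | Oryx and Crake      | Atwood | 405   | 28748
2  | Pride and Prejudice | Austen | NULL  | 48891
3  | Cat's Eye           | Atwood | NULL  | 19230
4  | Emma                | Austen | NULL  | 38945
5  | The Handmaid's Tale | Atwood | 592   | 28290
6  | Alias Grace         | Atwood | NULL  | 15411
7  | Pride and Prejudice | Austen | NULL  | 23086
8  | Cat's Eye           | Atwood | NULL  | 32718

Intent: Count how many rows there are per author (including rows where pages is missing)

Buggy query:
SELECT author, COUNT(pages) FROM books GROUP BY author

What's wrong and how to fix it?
Bug: COUNT(column) counts non-NULL values only; rows with NULL pages aren't counted

Fix: Replace COUNT(pages) with COUNT(*)

Corrected query:
SELECT author, COUNT(*) FROM books GROUP BY author

Result:
author | COUNT(*)
-------+---------
Atwood | 5       
Austen | 3       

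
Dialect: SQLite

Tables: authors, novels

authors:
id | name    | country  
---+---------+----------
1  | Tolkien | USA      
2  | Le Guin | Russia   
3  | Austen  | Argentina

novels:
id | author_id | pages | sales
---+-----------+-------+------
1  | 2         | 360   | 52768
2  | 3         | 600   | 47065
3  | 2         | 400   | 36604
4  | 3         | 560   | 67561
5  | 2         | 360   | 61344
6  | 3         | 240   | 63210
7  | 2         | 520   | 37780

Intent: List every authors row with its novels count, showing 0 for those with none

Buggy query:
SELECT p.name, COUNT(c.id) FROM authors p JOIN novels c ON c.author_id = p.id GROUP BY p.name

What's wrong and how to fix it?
Bug: An inner join excludes parents with zero children

Fix: Use LEFT JOIN so parents without children still appear (COUNT(c.id) gives 0)

Corrected query:
SELECT p.name, COUNT(c.id) FROM authors p LEFT JOIN novels c ON c.author_id = p.id GROUP BY p.name

Result:
name    | COUNT(c.id)
--------+------------
Austen  | 3          
Le Guin | 4          
Tolkien | 0          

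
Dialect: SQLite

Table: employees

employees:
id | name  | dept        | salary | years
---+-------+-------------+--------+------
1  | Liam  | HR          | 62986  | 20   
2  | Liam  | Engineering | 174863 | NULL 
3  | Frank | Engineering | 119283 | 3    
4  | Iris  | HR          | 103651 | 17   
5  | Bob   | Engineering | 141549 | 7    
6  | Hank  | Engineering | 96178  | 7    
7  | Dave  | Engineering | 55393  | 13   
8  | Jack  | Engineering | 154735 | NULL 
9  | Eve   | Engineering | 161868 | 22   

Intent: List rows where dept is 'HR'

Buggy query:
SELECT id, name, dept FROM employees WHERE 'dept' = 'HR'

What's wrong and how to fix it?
Bug: 'dept' in single quotes is a string literal, not the column; the comparison is literal-vs-literal and never true

Fix: Reference the column as dept without single quotes

Corrected query:
SELECT id, name, dept FROM employees WHERE dept = 'HR'

Result:
id | name | dept
---+------+-----
1  | Liam | HR  
4  | Iris | HR  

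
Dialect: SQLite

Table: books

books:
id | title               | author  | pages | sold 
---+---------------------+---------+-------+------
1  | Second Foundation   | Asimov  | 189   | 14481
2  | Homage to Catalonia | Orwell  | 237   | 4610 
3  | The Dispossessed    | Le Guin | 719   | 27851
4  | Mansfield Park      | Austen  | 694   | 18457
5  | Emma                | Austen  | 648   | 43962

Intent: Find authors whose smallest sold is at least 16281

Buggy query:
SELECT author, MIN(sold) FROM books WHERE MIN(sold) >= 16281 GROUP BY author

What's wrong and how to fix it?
Bug: Aggregates like MIN are computed per group after WHERE runs

Fix: Use HAVING for the per-group MIN condition

Corrected query:
SELECT author, MIN(sold) FROM books GROUP BY author HAVING MIN(sold) >= 16281

Result:
author  | MIN(sold)
--------+----------
Austen  | 18457    
Le Guin | 27851    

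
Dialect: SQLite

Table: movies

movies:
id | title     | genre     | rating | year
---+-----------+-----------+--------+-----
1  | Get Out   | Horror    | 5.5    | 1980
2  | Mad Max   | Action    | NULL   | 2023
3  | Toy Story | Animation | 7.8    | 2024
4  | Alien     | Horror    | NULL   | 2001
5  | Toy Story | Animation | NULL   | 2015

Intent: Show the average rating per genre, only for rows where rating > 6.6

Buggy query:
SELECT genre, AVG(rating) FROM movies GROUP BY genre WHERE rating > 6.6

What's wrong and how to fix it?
Bug: WHERE cannot follow GROUP BY

Fix: Place WHERE between FROM and GROUP BY

Corrected query:
SELECT genre, AVG(rating) FROM movies WHERE rating > 6.6 GROUP BY genre

Result:
genre     | AVG(rating)
----------+------------
Animation | 7.8        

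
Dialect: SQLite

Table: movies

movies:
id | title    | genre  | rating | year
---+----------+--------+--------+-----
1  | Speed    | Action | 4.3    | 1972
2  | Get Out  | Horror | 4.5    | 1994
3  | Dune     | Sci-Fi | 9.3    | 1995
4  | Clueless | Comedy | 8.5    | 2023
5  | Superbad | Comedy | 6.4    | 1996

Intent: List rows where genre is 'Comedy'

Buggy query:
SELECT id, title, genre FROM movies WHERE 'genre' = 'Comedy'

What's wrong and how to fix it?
Bug: 'genre' in single quotes is a string literal, not the column; the comparison is literal-vs-literal and never true

Fix: Reference the column as genre without single quotes

Corrected query:
SELECT id, title, genre FROM movies WHERE genre = 'Comedy'

Result:
id | title    | genre 
---+----------+-------
4  | Clueless | Comedy
5  | Superbad | Comedy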